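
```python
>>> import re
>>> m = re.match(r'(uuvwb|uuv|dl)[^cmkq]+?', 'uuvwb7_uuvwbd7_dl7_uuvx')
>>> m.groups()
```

Alternation isn't longest-match — the leftmost alternative that fits at this position is chosen.
With `match`, the pattern is implicitly anchored at the beginning.
The match spans [0:6] → 'uuvwb7'.
Captured: group 1 = 'uuvwb'.

('uuvwb',)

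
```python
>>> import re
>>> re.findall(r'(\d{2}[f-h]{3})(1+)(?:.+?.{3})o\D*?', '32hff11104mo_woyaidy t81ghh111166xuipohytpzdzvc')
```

[('32hff', '111'), ('81ghh', '1111')]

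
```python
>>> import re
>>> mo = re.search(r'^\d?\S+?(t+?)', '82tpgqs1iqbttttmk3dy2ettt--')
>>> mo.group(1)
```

't'

This matches anchored at the start of the string; then optionally a digit, then one or more of a non-whitespace character (lazy); then one or more of a literal 't' (lazy) (captured).
The `?` after the quantifier makes it lazy — it takes as little as possible before letting the rest of the pattern try.
Unlike `match`, `search` isn't anchored — it looks for the pattern anywhere in the string.
The match spans [0:3] → '82t'.
Captured: group 1 = 't'.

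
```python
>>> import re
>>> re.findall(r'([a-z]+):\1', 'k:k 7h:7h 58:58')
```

['k']

The backreference `\1` re-matches whatever the first group consumed, character for character.
Matches: at [0:3] match 'k:k', group 1 = 'k'.
One capturing group, so `findall` returns just the captured substring from the one match — 1 in all.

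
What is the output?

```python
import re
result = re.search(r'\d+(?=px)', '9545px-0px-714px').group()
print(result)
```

9545

Because the assertion is zero-width, the text it checks is not consumed and won't appear in the result.
Unlike `match`, `search` isn't anchored — it looks for the pattern anywhere in the string.
The match spans [0:4] → '9545'.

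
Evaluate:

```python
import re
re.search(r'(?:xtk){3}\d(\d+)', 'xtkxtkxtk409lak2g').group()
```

'xtkxtkxtk409'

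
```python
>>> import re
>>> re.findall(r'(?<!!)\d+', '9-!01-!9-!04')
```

`(?!…)`/`(?<!…)` only lets a position through if the neighbouring text does NOT match; no characters are consumed.
Walking the string: at [0:1] → '9'; at [4:5] → '1'; at [11:12] → '4'.
Since nothing is captured, `findall` lists the 3 matched substrings directly.

['9', '1', '4']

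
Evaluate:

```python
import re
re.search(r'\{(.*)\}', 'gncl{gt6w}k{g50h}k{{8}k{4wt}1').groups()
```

('gt6w}k{g50h}k{{8}k{4wt',)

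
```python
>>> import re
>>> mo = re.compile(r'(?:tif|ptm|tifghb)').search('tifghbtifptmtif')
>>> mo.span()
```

(0, 3)

Alternation isn't longest-match — the leftmost alternative that fits at this position is chosen.
`re.search` tries every starting position until one works.
The match spans [0:3] → 'tif'.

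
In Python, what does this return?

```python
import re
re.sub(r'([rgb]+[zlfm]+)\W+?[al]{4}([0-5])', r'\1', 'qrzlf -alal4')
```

This matches one or more of one of [rgb], then one or more of one of [zlfm] (captured); then one or more of a non-word character (lazy), then exactly 4 of one of [al]; then a character in [0-5] (captured).
The replacement refers to a captured group, so each match is rewritten using its own captured text.

'qrzlf'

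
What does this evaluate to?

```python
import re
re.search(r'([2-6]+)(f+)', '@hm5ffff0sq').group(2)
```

This matches one or more of a character in [2-6] (captured); then one or more of a literal 'f' (captured).
`re.search` scans for the first position where the pattern succeeds.
The match spans [3:8] → '5ffff'.
Captured: group 1 = '5', group 2 = 'ffff'.

'ffff'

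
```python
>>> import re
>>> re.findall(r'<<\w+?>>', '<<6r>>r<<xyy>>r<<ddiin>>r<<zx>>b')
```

Matches: at [0:6] → '<<6r>>'; at [7:14] → '<<xyy>>'; at [15:24] → '<<ddiin>>'; at [25:31] → '<<zx>>'.
`findall` yields the raw match text (4 of them) because the pattern has no groups.

['<<6r>>', '<<xyy>>', '<<ddiin>>', '<<zx>>']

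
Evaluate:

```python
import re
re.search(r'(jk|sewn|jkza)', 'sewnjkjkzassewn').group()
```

'sewn'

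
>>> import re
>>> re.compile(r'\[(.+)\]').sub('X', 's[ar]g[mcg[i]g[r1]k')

Matches: at [1:18] → '[ar]g[mcg[i]g[r1]'.
Each match is replaced by 'X'.

'sXk'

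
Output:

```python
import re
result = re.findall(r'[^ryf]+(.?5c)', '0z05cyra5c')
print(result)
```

['5c', '5c']

One capturing group, so `findall` returns just the captured substring from each match — 2 in all.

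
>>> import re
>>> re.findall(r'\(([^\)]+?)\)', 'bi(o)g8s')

With a single group, `findall` returns only what that group captured — 1 item.

['o']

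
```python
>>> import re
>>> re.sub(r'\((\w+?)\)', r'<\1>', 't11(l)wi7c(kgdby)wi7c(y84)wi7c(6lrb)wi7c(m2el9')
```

Matches: at [3:6] → '(l)'; at [10:17] → '(kgdby)'; at [21:26] → '(y84)'; at [30:36] → '(6lrb)'.
The replacement refers to a captured group, so each match is rewritten using its own captured text.

't11<l>wi7c<kgdby>wi7c<y84>wi7c<6lrb>wi7c(m2el9'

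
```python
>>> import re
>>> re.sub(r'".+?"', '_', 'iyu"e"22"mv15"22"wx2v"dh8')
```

Lazy quantifiers expand one character at a time until the remainder of the pattern can match.
Every occurrence is swapped for '_'.

'iyu_22_22_dh8'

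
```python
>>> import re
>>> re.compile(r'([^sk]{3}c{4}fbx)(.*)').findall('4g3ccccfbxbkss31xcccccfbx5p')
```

[('4g3ccccfbx', 'bkss31xcccccfbx5p')]

The pattern matches exactly 3 of any character except [sk], then exactly 4 of the literal 'c', then the literal 'fbx' (captured); then zero or more of any character (captured).
Matches: at [0:27] match '4g3ccccfbxbkss31xcccccfbx5p', groups = ('4g3ccccfbx', 'bkss31xcccccfbx5p').
2 groups means the one result is a tuple of 2 captured strings — 1 here.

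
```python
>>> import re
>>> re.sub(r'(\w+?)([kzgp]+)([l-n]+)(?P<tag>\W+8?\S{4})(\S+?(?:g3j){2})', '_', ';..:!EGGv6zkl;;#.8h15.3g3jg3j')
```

';..:!_'

This matches one or more of a word character (lazy) (captured); then one or more of one of [kzgp] (captured); then one or more of a character in [l-n] (captured); then one or more of a non-word character, then optionally the literal '8', then exactly 4 of a non-whitespace character (captured as 'tag'); then one or more of a non-whitespace character (lazy), then the literal 'g3j' repeated 2 times (captured).
Matches: at [5:29] → 'EGGv6zkl;;#.8h15.3g3jg3j'.
Every occurrence is swapped for '_'.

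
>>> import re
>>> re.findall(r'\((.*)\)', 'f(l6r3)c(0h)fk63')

['l6r3)c(0h']

Matches: at [1:12] match '(l6r3)c(0h)', group 1 = 'l6r3)c(0h'.
One capturing group, so `findall` returns just the captured substring from the one match — 1 in all.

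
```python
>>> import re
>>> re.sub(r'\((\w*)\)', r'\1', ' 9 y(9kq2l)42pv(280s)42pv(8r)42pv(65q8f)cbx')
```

' 9 y9kq2l42pv280s42pv8r42pv65q8fcbx'

`\1` in the replacement pulls in group 1's text for each match.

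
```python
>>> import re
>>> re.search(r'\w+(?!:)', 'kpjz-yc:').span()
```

(0, 4)

A negative assertion filters positions out without eating any characters.
`re.search` scans for the first position where the pattern succeeds.
The match spans [0:4] → 'kpjz'.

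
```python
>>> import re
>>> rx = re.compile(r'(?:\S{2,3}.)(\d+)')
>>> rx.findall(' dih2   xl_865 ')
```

['2', '65']

This matches 2 to 3 of a non-whitespace character, then any character (non-capturing group); then one or more of a digit (captured).
With a single group, `findall` returns only what that group captured — 2 items.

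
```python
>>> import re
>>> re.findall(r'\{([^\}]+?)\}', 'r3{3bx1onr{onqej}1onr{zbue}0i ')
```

['3bx1onr{onqej', 'zbue']

Walking the string: at [2:17] match '{3bx1onr{onqej}', group 1 = '3bx1onr{onqej'; at [21:27] match '{zbue}', group 1 = 'zbue'.
With a single group, `findall` returns only what that group captured — 2 items.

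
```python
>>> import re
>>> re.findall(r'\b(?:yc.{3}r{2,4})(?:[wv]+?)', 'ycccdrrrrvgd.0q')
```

This matches a word boundary (`\b`, zero-width); then the literal 'yc', then exactly 3 of any character, then 2 to 4 of a literal 'r' (non-capturing group); then one or more of one of [wv] (lazy) (non-capturing group).
Walking the string: at [0:10] → 'ycccdrrrrv'.
Since nothing is captured, `findall` lists the 1 matched substring directly.

['ycccdrrrrv']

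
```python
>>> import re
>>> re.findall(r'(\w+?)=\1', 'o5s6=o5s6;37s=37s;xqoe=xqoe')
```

After group 1 captures some text, `\1` only succeeds where that same text appears again.
Matches: at [0:9] match 'o5s6=o5s6', group 1 = 'o5s6'; at [10:17] match '37s=37s', group 1 = '37s'; at [18:27] match 'xqoe=xqoe', group 1 = 'xqoe'.
Because there's exactly one group, `findall` drops the full match and keeps group 1 from each hit.

['o5s6', '37s', 'xqoe']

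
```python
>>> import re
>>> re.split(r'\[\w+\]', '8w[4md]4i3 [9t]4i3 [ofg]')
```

Matches to split on: at [2:7] → '[4md]'; at [11:15] → '[9t]'; at [19:24] → '[ofg]'.
`split` removes every match and returns the 4 fragments in between.

['8w', '4i3 ', '4i3 ', '']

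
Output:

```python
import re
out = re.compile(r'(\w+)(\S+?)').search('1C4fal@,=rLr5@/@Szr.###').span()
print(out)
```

Because the quantifier is non-greedy, it stops expanding at the earliest point where the rest of the pattern can succeed.
The match spans [0:7] → '1C4fal@'.

(0, 7)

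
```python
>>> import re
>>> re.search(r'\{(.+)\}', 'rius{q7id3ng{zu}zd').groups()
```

('q7id3ng{zu',)

`re.search` tries every starting position until one works.
The match spans [4:16] → '{q7id3ng{zu}'.
Captured: group 1 = 'q7id3ng{zu'.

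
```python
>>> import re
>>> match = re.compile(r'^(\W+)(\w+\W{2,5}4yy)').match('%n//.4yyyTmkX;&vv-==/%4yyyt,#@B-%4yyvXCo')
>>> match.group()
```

'%n//.4yy'

This matches anchored at the start of the string; then one or more of a non-word character (captured); then one or more of a word character, then 2 to 5 of a non-word character, then the literal '4yy' (captured).
`match` is anchored at position 0; if the pattern doesn't fit there, it returns None.
The match spans [0:8] → '%n//.4yy'.
Captured: group 1 = '%', group 2 = 'n//.4yy'.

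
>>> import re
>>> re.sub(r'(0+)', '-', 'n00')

The pattern matches one or more of a literal '0' (captured).
Matches: at [1:3] → '00'.
Every occurrence is swapped for '-'.

'n-'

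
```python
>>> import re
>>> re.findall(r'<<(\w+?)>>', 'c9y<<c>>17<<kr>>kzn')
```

Walking the string: at [3:8] match '<<c>>', group 1 = 'c'; at [10:16] match '<<kr>>', group 1 = 'kr'.
Because there's exactly one group, `findall` drops the full match and keeps group 1 from each hit.

['c', 'kr']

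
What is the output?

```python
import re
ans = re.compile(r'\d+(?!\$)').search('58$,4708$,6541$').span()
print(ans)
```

Because the assertion is negative and zero-width, positions next to the forbidden text are skipped.
The match spans [0:1] → '5'.

(0, 1)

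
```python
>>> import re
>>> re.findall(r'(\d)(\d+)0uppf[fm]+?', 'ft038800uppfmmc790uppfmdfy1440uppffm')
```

[('0', '3880'), ('7', '9'), ('1', '44')]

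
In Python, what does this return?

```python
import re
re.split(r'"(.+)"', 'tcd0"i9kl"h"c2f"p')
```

['tcd0', 'i9kl"h"c2f', 'p']

The group in the pattern means `split` returns the separators' captures alongside the pieces.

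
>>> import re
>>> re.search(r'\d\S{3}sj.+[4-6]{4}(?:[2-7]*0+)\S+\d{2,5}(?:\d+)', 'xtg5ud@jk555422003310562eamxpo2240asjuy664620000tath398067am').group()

'240asjuy664620000tath398067'

The pattern matches a digit, then exactly 3 of a non-whitespace character; then the literal 'sj', then one or more of any character, then exactly 4 of a character in [4-6]; then zero or more of a character in [2-7], then one or more of a literal '0' (non-capturing group); then one or more of a non-whitespace character, then 2 to 5 of a digit; then one or more of a digit (non-capturing group).
The match spans [31:58] → '240asjuy664620000tath398067'.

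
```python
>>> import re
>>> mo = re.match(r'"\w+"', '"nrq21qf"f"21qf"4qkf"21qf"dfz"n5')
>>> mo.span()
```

(0, 9)

`re.match` only tries the pattern at the start of the string.
The match spans [0:9] → '"nrq21qf"'.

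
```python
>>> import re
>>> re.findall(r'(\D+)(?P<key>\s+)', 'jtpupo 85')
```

[('jtpupo', ' ')]

This matches one or more of a non-digit (captured); then one or more of whitespace (captured as 'key').
Matches: at [0:7] match 'jtpupo ', groups = ('jtpupo', ' ').
`findall` packs the 2 group values into a tuple for every match.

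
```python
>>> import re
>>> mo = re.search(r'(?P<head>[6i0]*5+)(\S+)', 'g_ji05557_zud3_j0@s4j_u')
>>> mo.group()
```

This matches zero or more of one of [6i0], then one or more of the literal '5' (captured as 'head'); then one or more of a non-whitespace character (captured).
`re.search` scans for the first position where the pattern succeeds.
The match spans [3:23] → 'i05557_zud3_j0@s4j_u'.
Captured: group 1 = 'i0555', group 2 = '7_zud3_j0@s4j_u'.

'i05557_zud3_j0@s4j_u'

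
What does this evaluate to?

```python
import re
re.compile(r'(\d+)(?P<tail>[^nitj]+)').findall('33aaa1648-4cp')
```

[('33', 'aaa1648-4cp')]

`findall` packs the 2 group values into a tuple for every match.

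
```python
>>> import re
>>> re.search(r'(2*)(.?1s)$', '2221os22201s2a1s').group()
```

This matches zero or more of a literal '2' (captured); then optionally any character, then the literal '1s' (captured); then anchored at the end.
`re.search` scans for the first position where the pattern succeeds.
The match spans [12:16] → '2a1s'.
Captured: group 1 = '2', group 2 = 'a1s'.

'2a1s'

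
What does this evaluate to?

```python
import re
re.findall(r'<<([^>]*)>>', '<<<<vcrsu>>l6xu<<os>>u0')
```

['<<vcrsu', 'os']

`findall` collects group 1 from each match (2 total).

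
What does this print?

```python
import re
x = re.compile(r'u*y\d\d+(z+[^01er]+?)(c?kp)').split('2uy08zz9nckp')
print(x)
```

Pattern: zero or more of a literal 'u', then a literal 'y'; then a digit, then one or more of a digit; then one or more of a literal 'z', then one or more of any character except [01er] (lazy) (captured); then optionally the literal 'c', then the literal 'kp' (captured).
Matches to split on: at [1:12] → 'uy08zz9nckp'.
The group in the pattern means `split` returns the separators' captures alongside the pieces.

['2', 'zz9n', 'ckp', '']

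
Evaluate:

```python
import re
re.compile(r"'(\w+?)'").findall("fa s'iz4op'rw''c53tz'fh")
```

['iz4op', 'c53tz']

`findall` collects group 1 from each match (2 total).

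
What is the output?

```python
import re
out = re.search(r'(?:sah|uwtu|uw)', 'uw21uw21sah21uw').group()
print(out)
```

The match spans [0:2] → 'uw'.

uw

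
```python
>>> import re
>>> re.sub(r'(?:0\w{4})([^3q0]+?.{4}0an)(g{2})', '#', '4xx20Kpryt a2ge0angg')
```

'4xx2#'

`sub` substitutes '#' at each match site.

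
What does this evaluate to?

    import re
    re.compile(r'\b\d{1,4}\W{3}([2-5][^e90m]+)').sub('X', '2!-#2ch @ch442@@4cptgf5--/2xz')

This matches a word boundary (`\b`, zero-width); then 1 to 4 of a digit, then exactly 3 of a non-word character; then a character in [2-5], then one or more of any character except [e90m] (captured).
Matches: at [0:29] → '2!-#2ch @ch442@@4cptgf5--/2xz'.
`sub` substitutes 'X' at each match site.

'X'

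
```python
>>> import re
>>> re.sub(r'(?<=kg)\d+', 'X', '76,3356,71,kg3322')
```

'76,3356,71,kgX'

The positive lookaround only admits positions where the adjacent text matches; those characters stay outside the span.
Matches: at [13:17] → '3322'.
Each match is replaced by 'X'.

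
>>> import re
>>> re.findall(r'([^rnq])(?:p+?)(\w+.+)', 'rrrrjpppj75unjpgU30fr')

The pattern matches any character except [rnq] (captured); then one or more of a literal 'p' (lazy) (non-capturing group); then one or more of a word character, then one or more of any character (captured).
With the lazy modifier that quantifier settles for the fewest repetitions that let the rest of the pattern succeed (the atoms after it are unaffected and can still be greedy).
Walking the string: at [4:21] match 'jpppj75unjpgU30fr', groups = ('j', 'ppj75unjpgU30fr').
With 2 capturing groups, `findall` returns a 2-tuple per match.

[('j', 'ppj75unjpgU30fr')]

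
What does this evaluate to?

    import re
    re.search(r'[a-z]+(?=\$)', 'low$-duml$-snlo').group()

Because the assertion is zero-width, the text it checks is not consumed and won't appear in the result.
The match spans [0:3] → 'low'.

'low'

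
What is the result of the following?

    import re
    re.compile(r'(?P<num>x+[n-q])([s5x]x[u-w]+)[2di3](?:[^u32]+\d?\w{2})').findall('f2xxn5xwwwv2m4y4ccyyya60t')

[('xxn', '5xwwwv')]

The pattern matches one or more of a literal 'x', then a character in [n-q] (captured as 'num'); then one of [s5x], then the literal 'x', then one or more of a character in [u-w] (captured); then one of [2di3]; then one or more of any character except [u32], then optionally a digit, then exactly 2 of a word character (non-capturing group).
Multiple groups make `findall` return tuples — one 2-tuple for the one match.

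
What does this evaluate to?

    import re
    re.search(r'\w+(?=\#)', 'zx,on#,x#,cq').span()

(3, 5)

The `(?=…)`/`(?<=…)` assertion just peeks at neighbouring text; it doesn't advance the match position.
`re.search` tries every starting position until one works.
The match spans [3:5] → 'on'.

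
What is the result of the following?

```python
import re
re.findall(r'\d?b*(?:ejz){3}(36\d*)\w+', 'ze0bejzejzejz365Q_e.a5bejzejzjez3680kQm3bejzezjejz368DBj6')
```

The pattern matches optionally a digit, then zero or more of a literal 'b', then the literal 'ejz' repeated 3 times; then the literal '36', then zero or more of a digit (captured); then one or more of a word character.
Scanning left to right: at [2:19] match '0bejzejzejz365Q_e', group 1 = '365'.
One capturing group, so `findall` returns just the captured substring from the one match — 1 in all.

['365']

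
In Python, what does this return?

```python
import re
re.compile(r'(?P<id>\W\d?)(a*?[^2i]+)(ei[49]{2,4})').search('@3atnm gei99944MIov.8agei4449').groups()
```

The match spans [0:14] → '@3atnm gei9994'.
Captured: group 1 = '@3', group 2 = 'atnm g', group 3 = 'ei9994'.

('@3', 'atnm g', 'ei9994')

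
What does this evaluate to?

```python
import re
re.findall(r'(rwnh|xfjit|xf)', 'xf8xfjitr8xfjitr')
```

Alternation tries branches left to right and keeps the first one that lets the overall match succeed at that position.
Matches: at [0:2] match 'xf', group 1 = 'xf'; at [3:8] match 'xfjit', group 1 = 'xfjit'; at [10:15] match 'xfjit', group 1 = 'xfjit'.
Because there's exactly one group, `findall` drops the full match and keeps group 1 from each hit.

['xf', 'xfjit', 'xfjit']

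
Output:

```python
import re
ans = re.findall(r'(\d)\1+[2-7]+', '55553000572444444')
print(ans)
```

`\1` has to match the exact text group 1 already captured.
Scanning left to right: at [0:5] match '55553', group 1 = '5'; at [5:17] match '000572444444', group 1 = '0'.
`findall` collects group 1 from each match (2 total).

['5', '0']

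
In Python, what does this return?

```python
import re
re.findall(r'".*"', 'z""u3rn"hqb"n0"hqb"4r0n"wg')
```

['""u3rn"hqb"n0"hqb"4r0n"']

With no groups in the pattern, `findall` gives back each whole match — 1 here.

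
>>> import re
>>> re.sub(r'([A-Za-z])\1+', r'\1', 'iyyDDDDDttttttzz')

After group 1 captures some text, `\1` only succeeds where that same text appears again.
Matches: at [1:3] → 'yy'; at [3:8] → 'DDDDD'; at [8:14] → 'tttttt'; at [14:16] → 'zz'.
Each match is replaced using the text its own group 1 captured.

'iyDtz'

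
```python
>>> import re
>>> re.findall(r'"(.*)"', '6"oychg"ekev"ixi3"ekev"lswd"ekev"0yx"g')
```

With a single group, `findall` returns only what that group captured — 1 item.

['oychg"ekev"ixi3"ekev"lswd"ekev"0yx']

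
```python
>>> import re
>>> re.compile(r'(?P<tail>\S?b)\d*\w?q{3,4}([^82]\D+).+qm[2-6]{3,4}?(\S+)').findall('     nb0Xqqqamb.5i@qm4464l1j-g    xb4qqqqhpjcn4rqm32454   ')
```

A non-greedy quantifier consumes as few characters as it can — just enough that the remainder of the pattern still matches from where it stops; whatever follows it matches normally.
`findall` packs the 3 group values into a tuple for every match.

[('nb', 'amb.', '54')]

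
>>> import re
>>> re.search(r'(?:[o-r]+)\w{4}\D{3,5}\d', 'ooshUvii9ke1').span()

Pattern: one or more of a character in [o-r] (non-capturing group); then exactly 4 of a word character, then 3 to 5 of a non-digit, then a digit.
`re.search` tries every starting position until one works.
The match spans [0:9] → 'ooshUvii9'.

(0, 9)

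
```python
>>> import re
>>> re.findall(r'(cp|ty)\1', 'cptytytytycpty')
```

['ty', 'ty']

`\1` has to match the exact text group 1 already captured.
Walking the string: at [2:6] match 'tyty', group 1 = 'ty'; at [6:10] match 'tyty', group 1 = 'ty'.
Because there's exactly one group, `findall` drops the full match and keeps group 1 from each hit.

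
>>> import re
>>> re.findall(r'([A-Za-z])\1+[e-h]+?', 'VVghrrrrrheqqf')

['V', 'r', 'q']

`\1` has to match the exact text group 1 already captured.
With a single group, `findall` returns only what that group captured — 3 items.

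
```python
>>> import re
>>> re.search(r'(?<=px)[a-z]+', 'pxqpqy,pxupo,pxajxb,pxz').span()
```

The positive lookaround only admits positions where the adjacent text matches; those characters stay outside the span.
`re.search` scans for the first position where the pattern succeeds.
The match spans [2:6] → 'qpqy'.

(2, 6)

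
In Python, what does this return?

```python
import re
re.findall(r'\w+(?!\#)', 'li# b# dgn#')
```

The negative lookaround is zero-width — it rules out positions where the adjacent text would match, without consuming anything.
Since nothing is captured, `findall` lists the 2 matched substrings directly.

['l', 'dg']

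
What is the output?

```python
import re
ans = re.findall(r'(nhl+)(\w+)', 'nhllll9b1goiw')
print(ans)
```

[('nhllll', '9b1goiw')]

Pattern: the literal 'nh', then one or more of a literal 'l' (captured); then one or more of a word character (captured).
`findall` packs the 2 group values into a tuple for every match.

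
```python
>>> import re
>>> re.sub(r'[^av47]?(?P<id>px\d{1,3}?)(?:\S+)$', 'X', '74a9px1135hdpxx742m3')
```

'74aX'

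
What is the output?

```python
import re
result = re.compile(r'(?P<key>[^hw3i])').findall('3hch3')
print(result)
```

['c']

The pattern matches any character except [hw3i] (captured as 'key').
Matches: at [2:3] match 'c', group 1 = 'c'.
`findall` collects group 1 from the one match (1 total).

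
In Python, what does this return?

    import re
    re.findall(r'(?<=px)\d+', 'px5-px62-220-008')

['5', '62']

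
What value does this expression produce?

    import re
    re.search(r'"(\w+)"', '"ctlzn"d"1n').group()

The match spans [0:7] → '"ctlzn"'.

'"ctlzn"'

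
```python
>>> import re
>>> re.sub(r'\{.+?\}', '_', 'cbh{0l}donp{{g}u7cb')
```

'cbh_donp_u7cb'

The `?` after the quantifier makes it lazy — it takes as little as possible before letting the rest of the pattern try.
Each match is replaced by '_'.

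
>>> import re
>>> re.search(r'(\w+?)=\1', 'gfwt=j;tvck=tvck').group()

The backreference `\1` re-matches whatever the first group consumed, character for character.
The match spans [7:16] → 'tvck=tvck'.

'tvck=tvck'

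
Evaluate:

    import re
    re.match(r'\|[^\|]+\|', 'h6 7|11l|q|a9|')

None

`re.match` only tries the pattern at the start of the string.
Here position 0 doesn't satisfy it, so the call returns None.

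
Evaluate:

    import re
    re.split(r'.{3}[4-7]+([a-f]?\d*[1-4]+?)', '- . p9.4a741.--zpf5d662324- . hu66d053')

Pattern: exactly 3 of any character, then one or more of a character in [4-7]; then optionally a character in [a-f], then zero or more of a digit, then one or more of a character in [1-4] (lazy) (captured).
Matches to split on: at [4:12] → 'p9.4a741'; at [15:26] → 'zpf5d662324'; at [29:38] → ' hu66d053'.
With a capturing group present, the delimiter's captured portion is kept in the result list.

['- . ', 'a741', '.--', 'd662324', '- .', 'd053', '']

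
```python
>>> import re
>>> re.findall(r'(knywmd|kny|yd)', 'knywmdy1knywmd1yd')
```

`|` is ordered: at each position the engine commits to the first alternative that works.
Matches: at [0:6] match 'knywmd', group 1 = 'knywmd'; at [8:14] match 'knywmd', group 1 = 'knywmd'; at [15:17] match 'yd', group 1 = 'yd'.
One capturing group, so `findall` returns just the captured substring from each match — 3 in all.

['knywmd', 'knywmd', 'yd']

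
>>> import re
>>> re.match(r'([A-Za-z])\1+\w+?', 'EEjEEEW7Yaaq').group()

'EEj'

After group 1 captures some text, `\1` only succeeds where that same text appears again.
With `match`, the pattern is implicitly anchored at the beginning.
The match spans [0:3] → 'EEj'.
Captured: group 1 = 'E'.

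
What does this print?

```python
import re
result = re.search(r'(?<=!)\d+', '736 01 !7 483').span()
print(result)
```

(8, 9)

Because the assertion is zero-width, the text it checks is not consumed and won't appear in the result.
The match spans [8:9] → '7'.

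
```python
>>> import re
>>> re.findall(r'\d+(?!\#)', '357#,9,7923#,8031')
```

['35', '9', '792', '8031']

The negative lookaround is zero-width — it rules out positions where the adjacent text would match, without consuming anything.
`findall` yields the raw match text (4 of them) because the pattern has no groups.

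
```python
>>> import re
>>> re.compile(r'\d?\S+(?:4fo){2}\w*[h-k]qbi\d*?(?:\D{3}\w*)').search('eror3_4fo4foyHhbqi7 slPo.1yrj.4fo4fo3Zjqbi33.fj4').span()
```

(20, 48)

The pattern matches optionally a digit, then one or more of a non-whitespace character; then the literal '4fo' repeated 2 times, then zero or more of a word character; then a character in [h-k], then the literal 'qbi'; then zero or more of a digit (lazy); then exactly 3 of a non-digit, then zero or more of a word character (non-capturing group).
`re.search` scans for the first position where the pattern succeeds.
The match spans [20:48] → 'slPo.1yrj.4fo4fo3Zjqbi33.fj4'.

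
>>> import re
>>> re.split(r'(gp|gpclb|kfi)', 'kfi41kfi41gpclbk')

['', 'kfi', '41', 'kfi', '41', 'gp', 'clbk']

The regex engine tests alternatives in the order written; an earlier branch that matches wins even if a later one would match more.
Matches to split on: at [0:3] → 'kfi'; at [5:8] → 'kfi'; at [10:12] → 'gp'.
The group in the pattern means `split` returns the separators' captures alongside the pieces.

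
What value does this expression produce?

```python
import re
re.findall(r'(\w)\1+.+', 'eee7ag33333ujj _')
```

['e']

The backreference `\1` re-matches whatever the first group consumed, character for character.
Matches: at [0:16] match 'eee7ag33333ujj _', group 1 = 'e'.
`findall` collects group 1 from the one match (1 total).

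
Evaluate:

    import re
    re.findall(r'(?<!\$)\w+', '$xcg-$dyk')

['cg', 'yk']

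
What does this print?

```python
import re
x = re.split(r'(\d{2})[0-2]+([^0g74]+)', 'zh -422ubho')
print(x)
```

['zh -', '42', 'ubho', '']

The pattern matches exactly 2 of a digit (captured); then one or more of a character in [0-2]; then one or more of any character except [0g74] (captured).
Matches to split on: at [4:11] → '422ubho'.
The group in the pattern means `split` returns the separators' captures alongside the pieces.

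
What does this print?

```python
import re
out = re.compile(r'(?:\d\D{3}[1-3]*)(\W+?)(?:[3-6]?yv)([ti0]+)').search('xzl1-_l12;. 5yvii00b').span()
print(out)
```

The match spans [3:19] → '1-_l12;. 5yvii00'.

(3, 19)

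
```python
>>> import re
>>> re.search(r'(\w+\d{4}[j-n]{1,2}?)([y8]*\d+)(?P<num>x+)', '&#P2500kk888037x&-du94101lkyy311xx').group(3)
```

The pattern matches one or more of a word character, then exactly 4 of a digit, then 1 to 2 of a character in [j-n] (lazy) (captured); then zero or more of one of [y8], then one or more of a digit (captured); then one or more of a literal 'x' (captured as 'num').
Unlike `match`, `search` isn't anchored — it looks for the pattern anywhere in the string.
The match spans [2:16] → 'P2500kk888037x'.
Captured: group 1 = 'P2500kk', group 2 = '888037', group 3 = 'x'.

'x'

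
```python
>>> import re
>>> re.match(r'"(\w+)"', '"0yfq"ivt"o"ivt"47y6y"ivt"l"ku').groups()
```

The match spans [0:6] → '"0yfq"'.
Captured: group 1 = '0yfq'.

('0yfq',)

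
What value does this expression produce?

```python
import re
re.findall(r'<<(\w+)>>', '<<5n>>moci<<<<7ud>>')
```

['5n', '7ud']

Scanning left to right: at [0:6] match '<<5n>>', group 1 = '5n'; at [12:19] match '<<7ud>>', group 1 = '7ud'.
One capturing group, so `findall` returns just the captured substring from each match — 2 in all.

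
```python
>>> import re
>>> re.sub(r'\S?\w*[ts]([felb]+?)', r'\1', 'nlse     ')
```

'e     '

Each match is replaced using the text its own group 1 captured.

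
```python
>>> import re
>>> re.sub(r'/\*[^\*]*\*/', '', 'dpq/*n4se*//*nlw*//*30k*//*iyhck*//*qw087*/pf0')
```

'dpqpf0'

Matches: at [3:11] → '/*n4se*/'; at [11:18] → '/*nlw*/'; at [18:25] → '/*30k*/'; at [25:34] → '/*iyhck*/'; at [34:43] → '/*qw087*/'.
`sub` substitutes '' at each match site.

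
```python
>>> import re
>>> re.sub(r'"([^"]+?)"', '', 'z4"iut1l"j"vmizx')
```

'z4j"vmizx'

Matches: at [2:9] → '"iut1l"'.
`sub` substitutes '' at each match site.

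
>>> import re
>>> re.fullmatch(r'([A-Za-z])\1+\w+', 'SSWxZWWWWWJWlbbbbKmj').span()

(0, 20)

`\1` has to match the exact text group 1 already captured.
`re.fullmatch` requires the pattern to consume the entire string.
The match spans [0:20] → 'SSWxZWWWWWJWlbbbbKmj'.
Captured: group 1 = 'S'.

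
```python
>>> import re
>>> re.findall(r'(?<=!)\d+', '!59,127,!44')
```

The `(?=…)`/`(?<=…)` assertion just peeks at neighbouring text; it doesn't advance the match position.
`findall` yields the raw match text (2 of them) because the pattern has no groups.

['59', '44']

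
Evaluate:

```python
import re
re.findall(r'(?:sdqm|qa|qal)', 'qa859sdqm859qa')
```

`findall` yields the raw match text (3 of them) because the pattern has no groups.

['qa', 'sdqm', 'qa']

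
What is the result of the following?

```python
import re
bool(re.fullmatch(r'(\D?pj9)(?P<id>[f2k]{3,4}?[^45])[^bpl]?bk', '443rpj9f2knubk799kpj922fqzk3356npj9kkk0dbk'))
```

False

`re.fullmatch` is like wrapping the pattern in `^…$` (in single-line mode).
Here the pattern can't cover the whole string, so the call returns None, and `bool(None)` is False.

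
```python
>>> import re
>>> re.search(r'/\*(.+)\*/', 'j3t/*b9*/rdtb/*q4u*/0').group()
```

Unlike `match`, `search` isn't anchored — it looks for the pattern anywhere in the string.
The match spans [3:20] → '/*b9*/rdtb/*q4u*/'.
Captured: group 1 = 'b9*/rdtb/*q4u'.

'/*b9*/rdtb/*q4u*/'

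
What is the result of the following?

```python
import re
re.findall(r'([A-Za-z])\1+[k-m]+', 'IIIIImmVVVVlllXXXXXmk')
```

['I', 'V', 'X']

After group 1 captures some text, `\1` only succeeds where that same text appears again.
Walking the string: at [0:7] match 'IIIIImm', group 1 = 'I'; at [7:14] match 'VVVVlll', group 1 = 'V'; at [14:21] match 'XXXXXmk', group 1 = 'X'.
One capturing group, so `findall` returns just the captured substring from each match — 3 in all.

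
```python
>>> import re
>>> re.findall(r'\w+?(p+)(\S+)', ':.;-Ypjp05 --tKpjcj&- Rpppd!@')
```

The pattern matches one or more of a word character (lazy); then one or more of a literal 'p' (captured); then one or more of a non-whitespace character (captured).
Walking the string: at [4:10] match 'Ypjp05', groups = ('p', 'jp05'); at [13:21] match 'tKpjcj&-', groups = ('p', 'jcj&-'); at [22:29] match 'Rpppd!@', groups = ('ppp', 'd!@').
`findall` packs the 2 group values into a tuple for every match.

[('p', 'jp05'), ('p', 'jcj&-'), ('ppp', 'd!@')]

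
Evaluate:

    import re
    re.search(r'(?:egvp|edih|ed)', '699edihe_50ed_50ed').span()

(3, 7)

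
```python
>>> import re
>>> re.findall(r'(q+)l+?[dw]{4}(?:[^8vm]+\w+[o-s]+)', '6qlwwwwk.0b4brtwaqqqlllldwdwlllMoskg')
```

Pattern: one or more of a literal 'q' (captured); then one or more of the literal 'l' (lazy), then exactly 4 of one of [dw]; then one or more of any character except [8vm], then one or more of a word character, then one or more of a character in [o-s] (non-capturing group).
Matches: at [1:34] match 'qlwwwwk.0b4brtwaqqqlllldwdwlllMos', group 1 = 'q'.
With a single group, `findall` returns only what that group captured — 1 item.

['q']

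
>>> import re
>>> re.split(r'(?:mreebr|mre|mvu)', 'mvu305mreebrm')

['', '305', 'm']

Alternation tries branches left to right and keeps the first one that lets the overall match succeed at that position.
`split` removes every match and returns the 3 fragments in between.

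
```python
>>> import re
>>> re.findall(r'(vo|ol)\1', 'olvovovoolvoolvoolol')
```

After group 1 captures some text, `\1` only succeeds where that same text appears again.
Matches: at [2:6] match 'vovo', group 1 = 'vo'; at [16:20] match 'olol', group 1 = 'ol'.
Because there's exactly one group, `findall` drops the full match and keeps group 1 from each hit.

['vo', 'ol']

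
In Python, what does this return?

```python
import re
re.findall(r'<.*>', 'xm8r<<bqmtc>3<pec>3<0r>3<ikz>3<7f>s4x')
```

No capturing groups, so `findall` returns the 1 full match string.

['<<bqmtc>3<pec>3<0r>3<ikz>3<7f>']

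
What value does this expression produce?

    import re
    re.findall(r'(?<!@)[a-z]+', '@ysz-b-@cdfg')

Because the assertion is negative and zero-width, positions next to the forbidden text are skipped.
Scanning left to right: at [2:4] → 'sz'; at [5:6] → 'b'; at [9:12] → 'dfg'.
With no groups in the pattern, `findall` gives back each whole match — 3 here.

['sz', 'b', 'dfg']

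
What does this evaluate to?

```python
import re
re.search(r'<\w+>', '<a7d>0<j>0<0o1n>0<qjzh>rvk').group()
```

'<a7d>'

The match spans [0:5] → '<a7d>'.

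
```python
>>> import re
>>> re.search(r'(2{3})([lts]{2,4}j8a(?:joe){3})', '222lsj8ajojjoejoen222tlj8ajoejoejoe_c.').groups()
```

Pattern: exactly 3 of a literal '2' (captured); then 2 to 4 of one of [lts], then the literal 'j8a', then the literal 'joe' repeated 3 times (captured).
Unlike `match`, `search` isn't anchored — it looks for the pattern anywhere in the string.
The match spans [18:35] → '222tlj8ajoejoejoe'.
Captured: group 1 = '222', group 2 = 'tlj8ajoejoejoe'.

('222', 'tlj8ajoejoejoe')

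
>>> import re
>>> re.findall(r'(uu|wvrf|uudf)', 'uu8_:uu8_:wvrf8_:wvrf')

Walking the string: at [0:2] match 'uu', group 1 = 'uu'; at [5:7] match 'uu', group 1 = 'uu'; at [10:14] match 'wvrf', group 1 = 'wvrf'; at [17:21] match 'wvrf', group 1 = 'wvrf'.
With a single group, `findall` returns only what that group captured — 4 items.

['uu', 'uu', 'wvrf', 'wvrf']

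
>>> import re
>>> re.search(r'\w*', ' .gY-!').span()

Pattern: zero or more of a word character.
Unlike `match`, `search` isn't anchored — it looks for the pattern anywhere in the string.
The match spans [0:0] → ''.

(0, 0)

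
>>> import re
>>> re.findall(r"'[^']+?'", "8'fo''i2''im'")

["'fo'", "'i2'", "'im'"]

Walking the string: at [1:5] → "'fo'"; at [5:9] → "'i2'"; at [9:13] → "'im'".
With no groups in the pattern, `findall` gives back each whole match — 3 here.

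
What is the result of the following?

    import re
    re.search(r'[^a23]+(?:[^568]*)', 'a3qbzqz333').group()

'qbzqz333'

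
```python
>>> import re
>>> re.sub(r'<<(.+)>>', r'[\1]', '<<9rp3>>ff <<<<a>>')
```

Matches: at [0:18] → '<<9rp3>>ff <<<<a>>'.
`\1` in the replacement pulls in group 1's text for each match.

'[9rp3>>ff <<<<a]'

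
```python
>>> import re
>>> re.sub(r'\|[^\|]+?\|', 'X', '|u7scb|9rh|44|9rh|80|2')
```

Matches: at [0:7] → '|u7scb|'; at [10:14] → '|44|'; at [17:21] → '|80|'.
Each match is replaced by 'X'.

'X9rhX9rhX2'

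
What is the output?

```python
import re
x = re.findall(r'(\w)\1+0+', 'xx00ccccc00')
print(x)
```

`\1` has to match the exact text group 1 already captured.
Matches: at [0:4] match 'xx00', group 1 = 'x'; at [4:11] match 'ccccc00', group 1 = 'c'.
One capturing group, so `findall` returns just the captured substring from each match — 2 in all.

['x', 'c']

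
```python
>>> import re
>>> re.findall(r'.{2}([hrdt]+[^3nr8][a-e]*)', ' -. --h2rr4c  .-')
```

['h2']

Pattern: exactly 2 of any character; then one or more of one of [hrdt], then any character except [3nr8], then zero or more of a character in [a-e] (captured).
Scanning left to right: at [4:8] match '--h2', group 1 = 'h2'.
With a single group, `findall` returns only what that group captured — 1 item.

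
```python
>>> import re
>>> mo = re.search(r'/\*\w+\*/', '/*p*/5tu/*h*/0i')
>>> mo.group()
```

'/*p*/'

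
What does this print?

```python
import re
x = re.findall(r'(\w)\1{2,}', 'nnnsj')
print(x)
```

['n']

A backreference is literal: `\1` must see the identical characters the first group matched.
Scanning left to right: at [0:3] match 'nnn', group 1 = 'n'.
Because there's exactly one group, `findall` drops the full match and keeps group 1 from the one hit.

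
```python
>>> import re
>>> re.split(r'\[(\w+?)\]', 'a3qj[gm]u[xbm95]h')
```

['a3qj', 'gm', 'u', 'xbm95', 'h']

Matches to split on: at [4:8] → '[gm]'; at [9:16] → '[xbm95]'.
The group in the pattern means `split` returns the separators' captures alongside the pieces.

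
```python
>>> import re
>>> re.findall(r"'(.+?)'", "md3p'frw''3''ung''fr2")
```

['frw', '3', 'ung']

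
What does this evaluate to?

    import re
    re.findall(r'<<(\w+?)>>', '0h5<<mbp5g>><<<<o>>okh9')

['mbp5g', 'o']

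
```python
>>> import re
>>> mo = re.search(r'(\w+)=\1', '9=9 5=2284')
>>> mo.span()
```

`\1` is not a pattern — it's the concrete string captured by group 1, re-applied verbatim.
The match spans [0:3] → '9=9'.

(0, 3)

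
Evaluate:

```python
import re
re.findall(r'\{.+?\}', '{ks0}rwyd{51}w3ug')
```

The `?` after the quantifier makes it lazy — it takes as little as possible before letting the rest of the pattern try.
Scanning left to right: at [0:5] → '{ks0}'; at [9:13] → '{51}'.
No capturing groups, so `findall` returns the 2 full match strings.

['{ks0}', '{51}']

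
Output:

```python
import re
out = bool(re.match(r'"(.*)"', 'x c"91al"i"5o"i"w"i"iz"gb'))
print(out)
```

False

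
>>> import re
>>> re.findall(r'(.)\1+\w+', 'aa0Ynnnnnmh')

['a']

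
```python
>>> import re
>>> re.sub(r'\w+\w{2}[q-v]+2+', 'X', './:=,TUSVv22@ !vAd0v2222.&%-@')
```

'./:=,X@ !X.&%-@'

The pattern matches one or more of a word character, then exactly 2 of a word character; then one or more of a character in [q-v], then one or more of a literal '2'.
`sub` substitutes 'X' at each match site.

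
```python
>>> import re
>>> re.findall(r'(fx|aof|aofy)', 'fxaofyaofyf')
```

['fx', 'aof', 'aof']

Branches in `(...|...)` are attempted left-to-right; the first branch that allows the whole pattern to succeed is taken.
Walking the string: at [0:2] match 'fx', group 1 = 'fx'; at [2:5] match 'aof', group 1 = 'aof'; at [6:9] match 'aof', group 1 = 'aof'.
With a single group, `findall` returns only what that group captured — 3 items.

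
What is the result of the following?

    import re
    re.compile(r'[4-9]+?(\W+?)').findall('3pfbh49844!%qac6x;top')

This matches one or more of a character in [4-9] (lazy); then one or more of a non-word character (lazy) (captured).
Lazy quantifiers expand one character at a time until the remainder of the pattern can match.
Scanning left to right: at [5:11] match '49844!', group 1 = '!'.
With a single group, `findall` returns only what that group captured — 1 item.

['!']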